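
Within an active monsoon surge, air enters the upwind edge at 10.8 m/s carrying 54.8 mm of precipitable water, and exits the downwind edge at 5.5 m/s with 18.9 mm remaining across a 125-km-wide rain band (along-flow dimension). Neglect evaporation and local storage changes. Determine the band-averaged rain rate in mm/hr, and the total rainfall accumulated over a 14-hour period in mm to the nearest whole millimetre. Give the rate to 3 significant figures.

Column moisture flux per unit crosswind length is F = V × PW.
Inflow: F_in = 10.8 × 54.8 = 591.84 mm·m/s
Outflow: F_out = 5.5 × 18.9 = 103.95 mm·m/s
Steady-state rate R = (F_in − F_out)/L = (591.84 − 103.95) / 125000 m = 3.903e-03 mm/s.
R = 3.903e-03 × 3600 = 14.1 mm/hr.
Over 14 h: total = 14.1 × 14 = 197.4 ≈ 197 mm.

R ≈ 14.1 mm/hr; total ≈ 197 mm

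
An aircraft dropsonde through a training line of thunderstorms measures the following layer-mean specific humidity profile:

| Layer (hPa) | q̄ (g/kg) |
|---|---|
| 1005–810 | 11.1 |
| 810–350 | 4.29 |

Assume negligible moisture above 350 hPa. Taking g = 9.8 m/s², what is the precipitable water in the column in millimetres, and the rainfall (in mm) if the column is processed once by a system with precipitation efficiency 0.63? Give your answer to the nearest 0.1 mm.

Precipitable water is the column-integrated vapour mass per unit area: PW = (1/g) Σ q̄ Δp, with q in kg/kg and Δp in Pa (1 kg/m² of water = 1 mm).
Layer 1005–810 hPa: Δp = 195 hPa = 19500 Pa, q̄ = 0.0111 kg/kg → 0.0111 × 19500 / 9.8 = 22.09 mm
Layer 810–350 hPa: Δp = 460 hPa = 46000 Pa, q̄ = 0.00429 kg/kg → 0.00429 × 46000 / 9.8 = 20.14 mm
PW = 22.09 + 20.14 = 42.23 ≈ 42.2 mm.
Rainfall = ε × PW = 0.63 × 42.2 = 26.6 mm.

PW ≈ 42.2 mm; rainfall ≈ 26.6 mm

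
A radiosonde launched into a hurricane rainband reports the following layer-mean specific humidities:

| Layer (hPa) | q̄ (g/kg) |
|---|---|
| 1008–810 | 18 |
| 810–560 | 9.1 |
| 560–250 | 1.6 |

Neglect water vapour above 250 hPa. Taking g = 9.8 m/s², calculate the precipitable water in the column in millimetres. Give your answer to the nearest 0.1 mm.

Precipitable water is the column-integrated vapour mass per unit area: PW = (1/g) Σ q̄ Δp, with q in kg/kg and Δp in Pa (1 kg/m² of water = 1 mm).
Layer 1008–810 hPa: Δp = 198 hPa = 19800 Pa, q̄ = 0.018 kg/kg → 0.018 × 19800 / 9.8 = 36.37 mm
Layer 810–560 hPa: Δp = 250 hPa = 25000 Pa, q̄ = 0.0091 kg/kg → 0.0091 × 25000 / 9.8 = 23.21 mm
Layer 560–250 hPa: Δp = 310 hPa = 31000 Pa, q̄ = 0.0016 kg/kg → 0.0016 × 31000 / 9.8 = 5.06 mm
PW = 36.37 + 23.21 + 5.06 = 64.64 ≈ 64.6 mm.

PW ≈ 64.6 mm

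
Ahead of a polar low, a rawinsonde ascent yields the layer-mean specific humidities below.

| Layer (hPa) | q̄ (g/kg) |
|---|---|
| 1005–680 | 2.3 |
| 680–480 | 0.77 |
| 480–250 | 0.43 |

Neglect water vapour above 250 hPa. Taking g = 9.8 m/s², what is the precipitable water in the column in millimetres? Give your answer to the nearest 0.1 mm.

PW ≈ 10.2 mm

Precipitable water is the column-integrated vapour mass per unit area: PW = (1/g) Σ q̄ Δp, with q in kg/kg and Δp in Pa (1 kg/m² of water = 1 mm).
Layer 1005–680 hPa: Δp = 325 hPa = 32500 Pa, q̄ = 0.0023 kg/kg → 0.0023 × 32500 / 9.8 = 7.63 mm
Layer 680–480 hPa: Δp = 200 hPa = 20000 Pa, q̄ = 0.00077 kg/kg → 0.00077 × 20000 / 9.8 = 1.57 mm
Layer 480–250 hPa: Δp = 230 hPa = 23000 Pa, q̄ = 0.00043 kg/kg → 0.00043 × 23000 / 9.8 = 1.01 mm
PW = 7.63 + 1.57 + 1.01 = 10.21 ≈ 10.2 mm.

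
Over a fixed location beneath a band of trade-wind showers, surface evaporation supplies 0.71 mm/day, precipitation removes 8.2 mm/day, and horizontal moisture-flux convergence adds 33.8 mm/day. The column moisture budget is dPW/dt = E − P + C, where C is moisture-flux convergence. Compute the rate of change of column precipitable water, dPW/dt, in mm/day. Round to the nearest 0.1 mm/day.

dPW/dt = E − P + C = 0.71 − 8.2 + (33.8) = 26.3 mm/day.

dPW/dt ≈ 26.3 mm/day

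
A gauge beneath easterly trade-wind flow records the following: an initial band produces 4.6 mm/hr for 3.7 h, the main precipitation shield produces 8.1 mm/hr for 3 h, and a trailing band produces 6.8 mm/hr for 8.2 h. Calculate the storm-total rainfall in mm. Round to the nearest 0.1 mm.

total ≈ 97.1 mm

Total = Σ Rᵢ Δtᵢ = 4.6 × 3.7 + 8.1 × 3 + 6.8 × 8.2
      = 17.02 + 24.3 + 55.76 = 97.1 mm.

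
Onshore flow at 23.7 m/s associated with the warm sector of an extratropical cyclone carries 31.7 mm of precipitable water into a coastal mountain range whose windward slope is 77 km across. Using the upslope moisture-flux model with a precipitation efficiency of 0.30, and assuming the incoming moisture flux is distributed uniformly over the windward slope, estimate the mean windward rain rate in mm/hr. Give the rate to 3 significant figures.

R ≈ 10.5 mm/hr

Incoming column moisture flux per unit ridge length: F = V × PW = 23.7 × 31.7 = 751.29 mm·m/s.
Spread over the 77 km slope with efficiency ε = 0.30: R = ε·F/W = 0.30 × 751.29 / 77000 m = 2.927e-03 mm/s.
R = 2.927e-03 × 3600 = 10.5 mm/hr.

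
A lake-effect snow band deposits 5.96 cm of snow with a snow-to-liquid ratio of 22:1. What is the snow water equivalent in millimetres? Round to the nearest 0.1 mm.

SWE = snow depth / ratio = 5.96 cm / 22 = 0.271 cm = 2.7 mm.

SWE ≈ 2.7 mm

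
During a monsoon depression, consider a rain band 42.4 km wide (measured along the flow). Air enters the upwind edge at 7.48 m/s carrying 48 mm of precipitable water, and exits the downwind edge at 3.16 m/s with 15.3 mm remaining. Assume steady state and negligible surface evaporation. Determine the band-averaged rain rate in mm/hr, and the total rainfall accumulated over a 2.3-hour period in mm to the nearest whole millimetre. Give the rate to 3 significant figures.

R ≈ 26.4 mm/hr; total ≈ 61 mm

Column moisture flux per unit crosswind length is F = V × PW.
Inflow: F_in = 7.48 × 48 = 359.04 mm·m/s
Outflow: F_out = 3.16 × 15.3 = 48.348 mm·m/s
Steady-state rate R = (F_in − F_out)/L = (359.04 − 48.348) / 42400 m = 7.328e-03 mm/s.
R = 7.328e-03 × 3600 = 26.4 mm/hr.
Over 2.3 h: total = 26.4 × 2.3 = 60.72 ≈ 61 mm.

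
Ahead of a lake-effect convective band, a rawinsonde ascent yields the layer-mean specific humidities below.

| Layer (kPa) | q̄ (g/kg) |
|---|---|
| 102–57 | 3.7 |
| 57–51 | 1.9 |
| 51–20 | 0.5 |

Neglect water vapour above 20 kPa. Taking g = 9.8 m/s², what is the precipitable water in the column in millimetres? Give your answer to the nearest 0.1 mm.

PW ≈ 19.7 mm

Precipitable water is the column-integrated vapour mass per unit area: PW = (1/g) Σ q̄ Δp, with q in kg/kg and Δp in Pa (1 kg/m² of water = 1 mm).
Layer 102–57 kPa: Δp = 450 hPa = 45000 Pa, q̄ = 0.0037 kg/kg → 0.0037 × 45000 / 9.8 = 16.99 mm
Layer 57–51 kPa: Δp = 60 hPa = 6000 Pa, q̄ = 0.0019 kg/kg → 0.0019 × 6000 / 9.8 = 1.16 mm
Layer 51–20 kPa: Δp = 310 hPa = 31000 Pa, q̄ = 0.0005 kg/kg → 0.0005 × 31000 / 9.8 = 1.58 mm
PW = 16.99 + 1.16 + 1.58 = 19.73 ≈ 19.7 mm.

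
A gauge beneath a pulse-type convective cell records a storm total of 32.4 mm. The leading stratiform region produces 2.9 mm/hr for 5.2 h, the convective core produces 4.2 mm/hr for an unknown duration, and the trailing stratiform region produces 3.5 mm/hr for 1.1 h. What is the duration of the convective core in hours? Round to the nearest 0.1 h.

Known phases: 2.9 × 5.2 + 3.5 × 1.1 = 15.08 + 3.85 = 18.93 mm.
Remaining depth = 32.4 − 18.93 = 13.47 mm.
Duration = 13.47 / 4.2 = 3.2 h.

duration ≈ 3.2 h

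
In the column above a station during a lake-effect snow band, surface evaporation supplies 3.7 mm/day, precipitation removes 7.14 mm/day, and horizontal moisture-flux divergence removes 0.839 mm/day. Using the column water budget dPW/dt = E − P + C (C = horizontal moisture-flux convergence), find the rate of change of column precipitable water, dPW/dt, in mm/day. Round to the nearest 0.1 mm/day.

dPW/dt ≈ -4.3 mm/day

dPW/dt = E − P + C = 3.7 − 7.14 + (-0.839) = -4.3 mm/day.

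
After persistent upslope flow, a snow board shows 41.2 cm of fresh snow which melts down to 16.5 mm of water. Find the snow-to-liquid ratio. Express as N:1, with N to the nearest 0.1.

ratio ≈ 25.0

Ratio = snow depth / SWE = 412 mm / 16.5 mm = 25.0, i.e. 25.0:1.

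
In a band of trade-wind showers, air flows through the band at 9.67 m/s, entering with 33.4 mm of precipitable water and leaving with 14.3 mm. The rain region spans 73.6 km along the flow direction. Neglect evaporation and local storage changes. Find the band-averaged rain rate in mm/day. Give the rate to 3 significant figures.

R ≈ 217 mm/day

Column moisture flux per unit crosswind length is F = V × PW.
Inflow: F_in = 9.67 × 33.4 = 322.978 mm·m/s
Outflow: F_out = 9.67 × 14.3 = 138.281 mm·m/s
Steady-state rate R = (F_in − F_out)/L = (322.978 − 138.281) / 73600 m = 2.509e-03 mm/s.
R = 2.509e-03 × 3600 × 24 = 217 mm/day.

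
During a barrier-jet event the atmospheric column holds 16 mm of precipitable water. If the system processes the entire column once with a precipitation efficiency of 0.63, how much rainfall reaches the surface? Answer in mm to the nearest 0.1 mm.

Rainfall = ε × PW = 0.63 × 16 = 10.1 mm.

rainfall ≈ 10.1 mm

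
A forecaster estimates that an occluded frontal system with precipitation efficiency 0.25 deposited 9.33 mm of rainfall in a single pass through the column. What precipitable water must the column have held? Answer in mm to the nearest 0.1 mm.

PW ≈ 37.3 mm

PW = rainfall / ε = 9.33 / 0.25 = 37.3 mm.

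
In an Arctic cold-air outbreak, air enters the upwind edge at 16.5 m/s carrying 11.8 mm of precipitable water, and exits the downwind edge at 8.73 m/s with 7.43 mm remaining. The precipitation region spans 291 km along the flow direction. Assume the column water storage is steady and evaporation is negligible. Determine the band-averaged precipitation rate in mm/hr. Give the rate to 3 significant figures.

Column moisture flux per unit crosswind length is F = V × PW.
Inflow: F_in = 16.5 × 11.8 = 194.7 mm·m/s
Outflow: F_out = 8.73 × 7.43 = 64.8639 mm·m/s
Steady-state rate R = (F_in − F_out)/L = (194.7 − 64.8639) / 291000 m = 4.462e-04 mm/s.
R = 4.462e-04 × 3600 = 1.61 mm/hr.

R ≈ 1.61 mm/hr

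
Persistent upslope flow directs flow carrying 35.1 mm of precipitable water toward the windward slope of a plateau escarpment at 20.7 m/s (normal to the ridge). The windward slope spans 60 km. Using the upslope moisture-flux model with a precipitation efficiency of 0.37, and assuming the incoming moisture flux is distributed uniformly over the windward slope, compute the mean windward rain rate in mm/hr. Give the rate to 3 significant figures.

R ≈ 16.1 mm/hr

Incoming column moisture flux per unit ridge length: F = V × PW = 20.7 × 35.1 = 726.57 mm·m/s.
Spread over the 60 km slope with efficiency ε = 0.37: R = ε·F/W = 0.37 × 726.57 / 60000 m = 4.481e-03 mm/s.
R = 4.481e-03 × 3600 = 16.1 mm/hr.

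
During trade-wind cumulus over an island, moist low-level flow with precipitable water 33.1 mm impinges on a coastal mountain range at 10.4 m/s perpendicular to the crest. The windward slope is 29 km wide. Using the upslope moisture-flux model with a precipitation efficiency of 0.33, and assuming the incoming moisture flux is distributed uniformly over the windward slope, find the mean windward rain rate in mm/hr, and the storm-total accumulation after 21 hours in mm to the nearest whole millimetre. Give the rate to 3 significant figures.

Incoming column moisture flux per unit ridge length: F = V × PW = 10.4 × 33.1 = 344.24 mm·m/s.
Spread over the 29 km slope with efficiency ε = 0.33: R = ε·F/W = 0.33 × 344.24 / 29000 m = 3.917e-03 mm/s.
R = 3.917e-03 × 3600 = 14.1 mm/hr.
Over 21 h: total = 14.1 × 21 = 296.1 ≈ 296 mm.

R ≈ 14.1 mm/hr; total ≈ 296 mm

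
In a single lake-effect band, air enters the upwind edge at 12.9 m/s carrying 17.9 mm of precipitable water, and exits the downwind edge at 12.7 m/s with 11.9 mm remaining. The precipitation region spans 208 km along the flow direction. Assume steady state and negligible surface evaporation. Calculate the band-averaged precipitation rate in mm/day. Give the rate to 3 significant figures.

Column moisture flux per unit crosswind length is F = V × PW.
Inflow: F_in = 12.9 × 17.9 = 230.91 mm·m/s
Outflow: F_out = 12.7 × 11.9 = 151.13 mm·m/s
Steady-state rate R = (F_in − F_out)/L = (230.91 − 151.13) / 208000 m = 3.836e-04 mm/s.
R = 3.836e-04 × 3600 × 24 = 33.1 mm/day.

R ≈ 33.1 mm/day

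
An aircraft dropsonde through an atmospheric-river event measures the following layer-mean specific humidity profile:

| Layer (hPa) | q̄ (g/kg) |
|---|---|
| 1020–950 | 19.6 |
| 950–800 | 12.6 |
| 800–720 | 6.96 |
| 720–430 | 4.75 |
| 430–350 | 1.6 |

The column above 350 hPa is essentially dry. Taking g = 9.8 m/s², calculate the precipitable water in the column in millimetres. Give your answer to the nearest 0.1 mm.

PW ≈ 54.3 mm

Precipitable water is the column-integrated vapour mass per unit area: PW = (1/g) Σ q̄ Δp, with q in kg/kg and Δp in Pa (1 kg/m² of water = 1 mm).
Layer 1020–950 hPa: Δp = 70 hPa = 7000 Pa, q̄ = 0.0196 kg/kg → 0.0196 × 7000 / 9.8 = 14.00 mm
Layer 950–800 hPa: Δp = 150 hPa = 15000 Pa, q̄ = 0.0126 kg/kg → 0.0126 × 15000 / 9.8 = 19.29 mm
Layer 800–720 hPa: Δp = 80 hPa = 8000 Pa, q̄ = 0.00696 kg/kg → 0.00696 × 8000 / 9.8 = 5.68 mm
Layer 720–430 hPa: Δp = 290 hPa = 29000 Pa, q̄ = 0.00475 kg/kg → 0.00475 × 29000 / 9.8 = 14.06 mm
Layer 430–350 hPa: Δp = 80 hPa = 8000 Pa, q̄ = 0.0016 kg/kg → 0.0016 × 8000 / 9.8 = 1.31 mm
PW = 14.00 + 19.29 + 5.68 + 14.06 + 1.31 = 54.34 ≈ 54.3 mm.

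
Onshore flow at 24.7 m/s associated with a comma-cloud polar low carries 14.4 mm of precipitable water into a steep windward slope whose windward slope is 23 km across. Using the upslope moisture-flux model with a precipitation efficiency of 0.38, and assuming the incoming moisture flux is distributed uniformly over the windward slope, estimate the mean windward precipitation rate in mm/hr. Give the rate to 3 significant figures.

Incoming column moisture flux per unit ridge length: F = V × PW = 24.7 × 14.4 = 355.68 mm·m/s.
Spread over the 23 km slope with efficiency ε = 0.38: R = ε·F/W = 0.38 × 355.68 / 23000 m = 5.876e-03 mm/s.
R = 5.876e-03 × 3600 = 21.2 mm/hr.

R ≈ 21.2 mm/hr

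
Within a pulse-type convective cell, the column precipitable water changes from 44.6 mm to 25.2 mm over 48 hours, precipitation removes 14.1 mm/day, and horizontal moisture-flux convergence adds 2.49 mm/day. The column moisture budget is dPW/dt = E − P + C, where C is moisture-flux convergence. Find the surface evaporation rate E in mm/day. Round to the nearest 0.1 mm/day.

E ≈ 1.9 mm/day

dPW/dt = (25.2 − 44.6) mm / (48/24 day) = -9.700 mm/day.
E = dPW/dt + P − C = (-9.700) + 14.1 − (2.49) = 1.9 mm/day.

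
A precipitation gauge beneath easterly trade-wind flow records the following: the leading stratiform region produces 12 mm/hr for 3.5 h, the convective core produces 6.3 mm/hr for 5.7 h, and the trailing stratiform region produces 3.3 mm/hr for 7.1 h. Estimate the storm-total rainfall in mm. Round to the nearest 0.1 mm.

total ≈ 101.3 mm

Total = Σ Rᵢ Δtᵢ = 12 × 3.5 + 6.3 × 5.7 + 3.3 × 7.1
      = 42 + 35.91 + 23.43 = 101.3 mm.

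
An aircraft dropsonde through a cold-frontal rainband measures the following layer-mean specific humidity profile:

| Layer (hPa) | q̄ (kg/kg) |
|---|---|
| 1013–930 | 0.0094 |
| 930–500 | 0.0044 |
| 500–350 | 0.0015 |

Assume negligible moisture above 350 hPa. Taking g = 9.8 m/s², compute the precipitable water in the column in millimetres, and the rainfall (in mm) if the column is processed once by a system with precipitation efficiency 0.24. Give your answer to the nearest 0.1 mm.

Precipitable water is the column-integrated vapour mass per unit area: PW = (1/g) Σ q̄ Δp, with q in kg/kg and Δp in Pa (1 kg/m² of water = 1 mm).
Layer 1013–930 hPa: Δp = 83 hPa = 8300 Pa, q̄ = 0.0094 kg/kg → 0.0094 × 8300 / 9.8 = 7.96 mm
Layer 930–500 hPa: Δp = 430 hPa = 43000 Pa, q̄ = 0.0044 kg/kg → 0.0044 × 43000 / 9.8 = 19.31 mm
Layer 500–350 hPa: Δp = 150 hPa = 15000 Pa, q̄ = 0.0015 kg/kg → 0.0015 × 15000 / 9.8 = 2.30 mm
PW = 7.96 + 19.31 + 2.30 = 29.57 ≈ 29.6 mm.
Rainfall = ε × PW = 0.24 × 29.6 = 7.1 mm.

PW ≈ 29.6 mm; rainfall ≈ 7.1 mm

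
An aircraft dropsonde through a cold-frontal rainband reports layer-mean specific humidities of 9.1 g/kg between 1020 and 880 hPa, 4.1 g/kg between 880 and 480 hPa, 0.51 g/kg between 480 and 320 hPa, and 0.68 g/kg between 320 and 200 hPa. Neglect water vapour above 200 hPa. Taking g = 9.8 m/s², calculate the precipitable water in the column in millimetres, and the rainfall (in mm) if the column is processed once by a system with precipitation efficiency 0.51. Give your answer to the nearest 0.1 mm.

Precipitable water is the column-integrated vapour mass per unit area: PW = (1/g) Σ q̄ Δp, with q in kg/kg and Δp in Pa (1 kg/m² of water = 1 mm).
Layer 1020–880 hPa: Δp = 140 hPa = 14000 Pa, q̄ = 0.0091 kg/kg → 0.0091 × 14000 / 9.8 = 13.00 mm
Layer 880–480 hPa: Δp = 400 hPa = 40000 Pa, q̄ = 0.0041 kg/kg → 0.0041 × 40000 / 9.8 = 16.73 mm
Layer 480–320 hPa: Δp = 160 hPa = 16000 Pa, q̄ = 0.00051 kg/kg → 0.00051 × 16000 / 9.8 = 0.83 mm
Layer 320–200 hPa: Δp = 120 hPa = 12000 Pa, q̄ = 0.00068 kg/kg → 0.00068 × 12000 / 9.8 = 0.83 mm
PW = 13.00 + 16.73 + 0.83 + 0.83 = 31.39 ≈ 31.4 mm.
Rainfall = ε × PW = 0.51 × 31.4 = 16.0 mm.

PW ≈ 31.4 mm; rainfall ≈ 16.0 mm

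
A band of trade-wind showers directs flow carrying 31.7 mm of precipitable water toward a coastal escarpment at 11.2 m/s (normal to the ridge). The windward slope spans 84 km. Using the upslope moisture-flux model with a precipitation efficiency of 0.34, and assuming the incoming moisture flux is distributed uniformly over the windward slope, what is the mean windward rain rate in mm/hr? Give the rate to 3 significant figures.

Incoming column moisture flux per unit ridge length: F = V × PW = 11.2 × 31.7 = 355.04 mm·m/s.
Spread over the 84 km slope with efficiency ε = 0.34: R = ε·F/W = 0.34 × 355.04 / 84000 m = 1.437e-03 mm/s.
R = 1.437e-03 × 3600 = 5.17 mm/hr.

R ≈ 5.17 mm/hr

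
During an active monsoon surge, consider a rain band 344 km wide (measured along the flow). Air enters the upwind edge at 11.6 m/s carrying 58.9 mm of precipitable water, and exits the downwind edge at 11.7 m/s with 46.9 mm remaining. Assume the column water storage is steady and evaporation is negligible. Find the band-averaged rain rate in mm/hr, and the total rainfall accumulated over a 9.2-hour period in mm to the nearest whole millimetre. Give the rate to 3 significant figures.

R ≈ 1.41 mm/hr; total ≈ 13 mm

Column moisture flux per unit crosswind length is F = V × PW.
Inflow: F_in = 11.6 × 58.9 = 683.24 mm·m/s
Outflow: F_out = 11.7 × 46.9 = 548.73 mm·m/s
Steady-state rate R = (F_in − F_out)/L = (683.24 − 548.73) / 344000 m = 3.910e-04 mm/s.
R = 3.910e-04 × 3600 = 1.41 mm/hr.
Over 9.2 h: total = 1.41 × 9.2 = 12.972 ≈ 13 mm.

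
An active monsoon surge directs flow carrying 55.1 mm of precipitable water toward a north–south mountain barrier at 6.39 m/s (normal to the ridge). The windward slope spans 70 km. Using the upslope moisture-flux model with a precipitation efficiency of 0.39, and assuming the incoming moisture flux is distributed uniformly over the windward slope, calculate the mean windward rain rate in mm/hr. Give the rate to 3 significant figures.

Incoming column moisture flux per unit ridge length: F = V × PW = 6.39 × 55.1 = 352.089 mm·m/s.
Spread over the 70 km slope with efficiency ε = 0.39: R = ε·F/W = 0.39 × 352.089 / 70000 m = 1.962e-03 mm/s.
R = 1.962e-03 × 3600 = 7.06 mm/hr.

R ≈ 7.06 mm/hr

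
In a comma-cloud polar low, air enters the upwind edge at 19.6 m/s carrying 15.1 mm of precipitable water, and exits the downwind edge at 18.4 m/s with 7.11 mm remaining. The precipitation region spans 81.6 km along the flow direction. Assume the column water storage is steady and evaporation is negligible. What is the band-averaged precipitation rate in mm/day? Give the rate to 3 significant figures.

R ≈ 175 mm/day

Column moisture flux per unit crosswind length is F = V × PW.
Inflow: F_in = 19.6 × 15.1 = 295.96 mm·m/s
Outflow: F_out = 18.4 × 7.11 = 130.824 mm·m/s
Steady-state rate R = (F_in − F_out)/L = (295.96 − 130.824) / 81600 m = 2.024e-03 mm/s.
R = 2.024e-03 × 3600 × 24 = 175 mm/day.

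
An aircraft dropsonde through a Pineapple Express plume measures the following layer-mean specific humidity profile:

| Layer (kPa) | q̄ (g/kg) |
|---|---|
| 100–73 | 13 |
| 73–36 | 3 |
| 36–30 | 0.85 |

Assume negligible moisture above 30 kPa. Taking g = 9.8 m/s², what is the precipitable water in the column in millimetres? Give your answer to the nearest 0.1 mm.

Precipitable water is the column-integrated vapour mass per unit area: PW = (1/g) Σ q̄ Δp, with q in kg/kg and Δp in Pa (1 kg/m² of water = 1 mm).
Layer 100–73 kPa: Δp = 270 hPa = 27000 Pa, q̄ = 0.013 kg/kg → 0.013 × 27000 / 9.8 = 35.82 mm
Layer 73–36 kPa: Δp = 370 hPa = 37000 Pa, q̄ = 0.003 kg/kg → 0.003 × 37000 / 9.8 = 11.33 mm
Layer 36–30 kPa: Δp = 60 hPa = 6000 Pa, q̄ = 0.00085 kg/kg → 0.00085 × 6000 / 9.8 = 0.52 mm
PW = 35.82 + 11.33 + 0.52 = 47.67 ≈ 47.7 mm.

PW ≈ 47.7 mm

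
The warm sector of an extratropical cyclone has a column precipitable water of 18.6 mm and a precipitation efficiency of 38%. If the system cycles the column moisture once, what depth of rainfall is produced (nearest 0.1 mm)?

rainfall ≈ 7.1 mm

Rainfall = ε × PW = 0.38 × 18.6 = 7.1 mm.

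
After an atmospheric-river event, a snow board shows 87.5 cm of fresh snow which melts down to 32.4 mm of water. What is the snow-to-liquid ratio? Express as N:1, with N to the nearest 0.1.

Ratio = snow depth / SWE = 875 mm / 32.4 mm = 27.0, i.e. 27.0:1.

ratio ≈ 27.0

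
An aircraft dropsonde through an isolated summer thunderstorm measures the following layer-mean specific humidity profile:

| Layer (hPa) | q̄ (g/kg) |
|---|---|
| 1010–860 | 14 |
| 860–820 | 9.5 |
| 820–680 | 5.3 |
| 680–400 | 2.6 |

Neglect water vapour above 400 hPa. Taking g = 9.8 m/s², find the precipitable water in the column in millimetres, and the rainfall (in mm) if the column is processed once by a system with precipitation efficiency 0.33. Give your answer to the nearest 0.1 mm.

PW ≈ 40.3 mm; rainfall ≈ 13.3 mm

Precipitable water is the column-integrated vapour mass per unit area: PW = (1/g) Σ q̄ Δp, with q in kg/kg and Δp in Pa (1 kg/m² of water = 1 mm).
Layer 1010–860 hPa: Δp = 150 hPa = 15000 Pa, q̄ = 0.014 kg/kg → 0.014 × 15000 / 9.8 = 21.43 mm
Layer 860–820 hPa: Δp = 40 hPa = 4000 Pa, q̄ = 0.0095 kg/kg → 0.0095 × 4000 / 9.8 = 3.88 mm
Layer 820–680 hPa: Δp = 140 hPa = 14000 Pa, q̄ = 0.0053 kg/kg → 0.0053 × 14000 / 9.8 = 7.57 mm
Layer 680–400 hPa: Δp = 280 hPa = 28000 Pa, q̄ = 0.0026 kg/kg → 0.0026 × 28000 / 9.8 = 7.43 mm
PW = 21.43 + 3.88 + 7.57 + 7.43 = 40.31 ≈ 40.3 mm.
Rainfall = ε × PW = 0.33 × 40.3 = 13.3 mm.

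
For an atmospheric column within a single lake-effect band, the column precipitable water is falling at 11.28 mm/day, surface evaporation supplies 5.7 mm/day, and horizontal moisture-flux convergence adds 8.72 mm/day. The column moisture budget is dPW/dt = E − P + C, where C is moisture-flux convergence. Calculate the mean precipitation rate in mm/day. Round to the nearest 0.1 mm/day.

dPW/dt = -11.28 mm/day.
P = E + C − dPW/dt = 5.7 + (8.72) − (-11.28) = 25.7 mm/day.

P ≈ 25.7 mm/day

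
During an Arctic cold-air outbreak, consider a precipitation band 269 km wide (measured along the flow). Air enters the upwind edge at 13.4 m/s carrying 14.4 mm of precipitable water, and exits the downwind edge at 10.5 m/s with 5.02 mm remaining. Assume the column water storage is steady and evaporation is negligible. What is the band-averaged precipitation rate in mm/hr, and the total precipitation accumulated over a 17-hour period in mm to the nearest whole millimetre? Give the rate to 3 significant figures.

R ≈ 1.88 mm/hr; total ≈ 32 mm

Column moisture flux per unit crosswind length is F = V × PW.
Inflow: F_in = 13.4 × 14.4 = 192.96 mm·m/s
Outflow: F_out = 10.5 × 5.02 = 52.71 mm·m/s
Steady-state rate R = (F_in − F_out)/L = (192.96 − 52.71) / 269000 m = 5.214e-04 mm/s.
R = 5.214e-04 × 3600 = 1.88 mm/hr.
Over 17 h: total = 1.88 × 17 = 31.96 ≈ 32 mm.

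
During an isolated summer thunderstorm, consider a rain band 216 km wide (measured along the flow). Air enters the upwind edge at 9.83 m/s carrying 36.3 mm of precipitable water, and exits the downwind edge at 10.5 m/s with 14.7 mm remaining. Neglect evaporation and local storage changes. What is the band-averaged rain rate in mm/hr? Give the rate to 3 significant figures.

Column moisture flux per unit crosswind length is F = V × PW.
Inflow: F_in = 9.83 × 36.3 = 356.829 mm·m/s
Outflow: F_out = 10.5 × 14.7 = 154.35 mm·m/s
Steady-state rate R = (F_in − F_out)/L = (356.829 − 154.35) / 216000 m = 9.374e-04 mm/s.
R = 9.374e-04 × 3600 = 3.37 mm/hr.

R ≈ 3.37 mm/hr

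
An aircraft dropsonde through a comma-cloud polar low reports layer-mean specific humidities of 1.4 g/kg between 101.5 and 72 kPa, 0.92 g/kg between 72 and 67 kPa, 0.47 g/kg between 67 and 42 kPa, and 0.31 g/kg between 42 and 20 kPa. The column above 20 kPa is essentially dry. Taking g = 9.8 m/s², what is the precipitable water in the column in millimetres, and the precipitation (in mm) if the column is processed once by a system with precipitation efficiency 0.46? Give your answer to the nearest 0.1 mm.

PW ≈ 6.6 mm; precipitation ≈ 3.0 mm

Precipitable water is the column-integrated vapour mass per unit area: PW = (1/g) Σ q̄ Δp, with q in kg/kg and Δp in Pa (1 kg/m² of water = 1 mm).
Layer 101.5–72 kPa: Δp = 295 hPa = 29500 Pa, q̄ = 0.0014 kg/kg → 0.0014 × 29500 / 9.8 = 4.21 mm
Layer 72–67 kPa: Δp = 50 hPa = 5000 Pa, q̄ = 0.00092 kg/kg → 0.00092 × 5000 / 9.8 = 0.47 mm
Layer 67–42 kPa: Δp = 250 hPa = 25000 Pa, q̄ = 0.00047 kg/kg → 0.00047 × 25000 / 9.8 = 1.20 mm
Layer 42–20 kPa: Δp = 220 hPa = 22000 Pa, q̄ = 0.00031 kg/kg → 0.00031 × 22000 / 9.8 = 0.70 mm
PW = 4.21 + 0.47 + 1.20 + 0.70 = 6.58 ≈ 6.6 mm.
Precipitation = ε × PW = 0.46 × 6.6 = 3.0 mm.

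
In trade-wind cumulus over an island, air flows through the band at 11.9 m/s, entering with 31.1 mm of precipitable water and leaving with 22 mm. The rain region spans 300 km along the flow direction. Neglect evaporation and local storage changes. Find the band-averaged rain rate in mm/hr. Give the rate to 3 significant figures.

R ≈ 1.30 mm/hr

Column moisture flux per unit crosswind length is F = V × PW.
Inflow: F_in = 11.9 × 31.1 = 370.09 mm·m/s
Outflow: F_out = 11.9 × 22 = 261.8 mm·m/s
Steady-state rate R = (F_in − F_out)/L = (370.09 − 261.8) / 300000 m = 3.610e-04 mm/s.
R = 3.610e-04 × 3600 = 1.30 mm/hr.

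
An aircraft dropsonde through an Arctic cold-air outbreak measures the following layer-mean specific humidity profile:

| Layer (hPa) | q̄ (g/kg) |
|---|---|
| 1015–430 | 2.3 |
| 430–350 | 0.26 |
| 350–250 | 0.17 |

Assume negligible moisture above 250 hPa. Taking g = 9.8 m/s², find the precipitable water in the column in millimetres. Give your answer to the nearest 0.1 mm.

Precipitable water is the column-integrated vapour mass per unit area: PW = (1/g) Σ q̄ Δp, with q in kg/kg and Δp in Pa (1 kg/m² of water = 1 mm).
Layer 1015–430 hPa: Δp = 585 hPa = 58500 Pa, q̄ = 0.0023 kg/kg → 0.0023 × 58500 / 9.8 = 13.73 mm
Layer 430–350 hPa: Δp = 80 hPa = 8000 Pa, q̄ = 0.00026 kg/kg → 0.00026 × 8000 / 9.8 = 0.21 mm
Layer 350–250 hPa: Δp = 100 hPa = 10000 Pa, q̄ = 0.00017 kg/kg → 0.00017 × 10000 / 9.8 = 0.17 mm
PW = 13.73 + 0.21 + 0.17 = 14.11 ≈ 14.1 mm.

PW ≈ 14.1 mm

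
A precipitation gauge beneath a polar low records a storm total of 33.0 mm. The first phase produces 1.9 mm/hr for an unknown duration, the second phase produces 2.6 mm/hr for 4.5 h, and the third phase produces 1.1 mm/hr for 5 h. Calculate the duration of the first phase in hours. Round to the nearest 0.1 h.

Known phases: 2.6 × 4.5 + 1.1 × 5 = 11.7 + 5.5 = 17.2 mm.
Remaining depth = 33.0 − 17.2 = 15.8 mm.
Duration = 15.8 / 1.9 = 8.3 h.

duration ≈ 8.3 h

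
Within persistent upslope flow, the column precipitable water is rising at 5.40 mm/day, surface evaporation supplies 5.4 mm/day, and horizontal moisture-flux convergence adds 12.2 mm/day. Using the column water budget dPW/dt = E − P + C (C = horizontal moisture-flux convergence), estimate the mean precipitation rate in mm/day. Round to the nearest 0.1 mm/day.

dPW/dt = +5.40 mm/day.
P = E + C − dPW/dt = 5.4 + (12.2) − (+5.40) = 12.2 mm/day.

P ≈ 12.2 mm/day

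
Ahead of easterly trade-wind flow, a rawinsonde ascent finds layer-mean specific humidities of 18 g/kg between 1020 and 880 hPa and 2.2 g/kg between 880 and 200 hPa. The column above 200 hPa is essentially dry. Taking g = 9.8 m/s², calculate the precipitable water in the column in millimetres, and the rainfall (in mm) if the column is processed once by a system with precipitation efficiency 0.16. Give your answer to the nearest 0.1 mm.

PW ≈ 41.0 mm; rainfall ≈ 6.6 mm

Precipitable water is the column-integrated vapour mass per unit area: PW = (1/g) Σ q̄ Δp, with q in kg/kg and Δp in Pa (1 kg/m² of water = 1 mm).
Layer 1020–880 hPa: Δp = 140 hPa = 14000 Pa, q̄ = 0.018 kg/kg → 0.018 × 14000 / 9.8 = 25.71 mm
Layer 880–200 hPa: Δp = 680 hPa = 68000 Pa, q̄ = 0.0022 kg/kg → 0.0022 × 68000 / 9.8 = 15.27 mm
PW = 25.71 + 15.27 = 40.98 ≈ 41.0 mm.
Rainfall = ε × PW = 0.16 × 41.0 = 6.6 mm.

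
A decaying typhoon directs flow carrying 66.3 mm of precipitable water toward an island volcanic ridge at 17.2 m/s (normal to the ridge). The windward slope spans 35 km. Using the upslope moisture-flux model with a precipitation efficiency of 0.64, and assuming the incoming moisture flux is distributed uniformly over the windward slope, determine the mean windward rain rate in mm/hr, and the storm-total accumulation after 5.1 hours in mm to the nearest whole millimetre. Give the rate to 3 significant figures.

Incoming column moisture flux per unit ridge length: F = V × PW = 17.2 × 66.3 = 1140.36 mm·m/s.
Spread over the 35 km slope with efficiency ε = 0.64: R = ε·F/W = 0.64 × 1140.36 / 35000 m = 2.085e-02 mm/s.
R = 2.085e-02 × 3600 = 75.1 mm/hr.
Over 5.1 h: total = 75.1 × 5.1 = 383.01 ≈ 383 mm.

R ≈ 75.1 mm/hr; total ≈ 383 mm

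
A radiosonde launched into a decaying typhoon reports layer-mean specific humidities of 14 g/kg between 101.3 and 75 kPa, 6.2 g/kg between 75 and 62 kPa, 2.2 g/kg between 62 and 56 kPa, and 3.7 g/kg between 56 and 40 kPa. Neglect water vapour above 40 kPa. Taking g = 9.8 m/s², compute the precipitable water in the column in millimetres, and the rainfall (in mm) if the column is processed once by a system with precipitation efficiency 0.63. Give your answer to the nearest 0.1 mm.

Precipitable water is the column-integrated vapour mass per unit area: PW = (1/g) Σ q̄ Δp, with q in kg/kg and Δp in Pa (1 kg/m² of water = 1 mm).
Layer 101.3–75 kPa: Δp = 263 hPa = 26300 Pa, q̄ = 0.014 kg/kg → 0.014 × 26300 / 9.8 = 37.57 mm
Layer 75–62 kPa: Δp = 130 hPa = 13000 Pa, q̄ = 0.0062 kg/kg → 0.0062 × 13000 / 9.8 = 8.22 mm
Layer 62–56 kPa: Δp = 60 hPa = 6000 Pa, q̄ = 0.0022 kg/kg → 0.0022 × 6000 / 9.8 = 1.35 mm
Layer 56–40 kPa: Δp = 160 hPa = 16000 Pa, q̄ = 0.0037 kg/kg → 0.0037 × 16000 / 9.8 = 6.04 mm
PW = 37.57 + 8.22 + 1.35 + 6.04 = 53.18 ≈ 53.2 mm.
Rainfall = ε × PW = 0.63 × 53.2 = 33.5 mm.

PW ≈ 53.2 mm; rainfall ≈ 33.5 mm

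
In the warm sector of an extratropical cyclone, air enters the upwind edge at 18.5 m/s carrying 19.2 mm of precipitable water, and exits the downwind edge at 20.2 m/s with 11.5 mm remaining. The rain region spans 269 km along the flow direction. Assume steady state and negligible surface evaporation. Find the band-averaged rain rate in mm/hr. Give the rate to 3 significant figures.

R ≈ 1.64 mm/hr

Column moisture flux per unit crosswind length is F = V × PW.
Inflow: F_in = 18.5 × 19.2 = 355.2 mm·m/s
Outflow: F_out = 20.2 × 11.5 = 232.3 mm·m/s
Steady-state rate R = (F_in − F_out)/L = (355.2 − 232.3) / 269000 m = 4.569e-04 mm/s.
R = 4.569e-04 × 3600 = 1.64 mm/hr.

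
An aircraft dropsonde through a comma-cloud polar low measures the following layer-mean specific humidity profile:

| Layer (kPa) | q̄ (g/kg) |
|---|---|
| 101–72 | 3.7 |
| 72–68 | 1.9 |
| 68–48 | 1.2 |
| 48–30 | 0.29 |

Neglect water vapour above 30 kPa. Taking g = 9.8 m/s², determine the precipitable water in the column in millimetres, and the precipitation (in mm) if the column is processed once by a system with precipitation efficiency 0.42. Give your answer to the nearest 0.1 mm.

Precipitable water is the column-integrated vapour mass per unit area: PW = (1/g) Σ q̄ Δp, with q in kg/kg and Δp in Pa (1 kg/m² of water = 1 mm).
Layer 101–72 kPa: Δp = 290 hPa = 29000 Pa, q̄ = 0.0037 kg/kg → 0.0037 × 29000 / 9.8 = 10.95 mm
Layer 72–68 kPa: Δp = 40 hPa = 4000 Pa, q̄ = 0.0019 kg/kg → 0.0019 × 4000 / 9.8 = 0.78 mm
Layer 68–48 kPa: Δp = 200 hPa = 20000 Pa, q̄ = 0.0012 kg/kg → 0.0012 × 20000 / 9.8 = 2.45 mm
Layer 48–30 kPa: Δp = 180 hPa = 18000 Pa, q̄ = 0.00029 kg/kg → 0.00029 × 18000 / 9.8 = 0.53 mm
PW = 10.95 + 0.78 + 2.45 + 0.53 = 14.71 ≈ 14.7 mm.
Precipitation = ε × PW = 0.42 × 14.7 = 6.2 mm.

PW ≈ 14.7 mm; precipitation ≈ 6.2 mm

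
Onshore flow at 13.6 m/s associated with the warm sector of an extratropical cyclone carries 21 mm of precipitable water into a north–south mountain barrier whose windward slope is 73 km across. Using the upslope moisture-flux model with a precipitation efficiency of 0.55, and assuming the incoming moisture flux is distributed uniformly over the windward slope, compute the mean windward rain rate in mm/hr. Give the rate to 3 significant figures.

R ≈ 7.75 mm/hr

Incoming column moisture flux per unit ridge length: F = V × PW = 13.6 × 21 = 285.6 mm·m/s.
Spread over the 73 km slope with efficiency ε = 0.55: R = ε·F/W = 0.55 × 285.6 / 73000 m = 2.152e-03 mm/s.
R = 2.152e-03 × 3600 = 7.75 mm/hr.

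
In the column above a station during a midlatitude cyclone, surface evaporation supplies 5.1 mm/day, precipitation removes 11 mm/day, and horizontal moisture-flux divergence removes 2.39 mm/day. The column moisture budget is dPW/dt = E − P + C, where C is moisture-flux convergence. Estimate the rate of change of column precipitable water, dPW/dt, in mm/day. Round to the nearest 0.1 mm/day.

dPW/dt ≈ -8.3 mm/day

dPW/dt = E − P + C = 5.1 − 11 + (-2.39) = -8.3 mm/day.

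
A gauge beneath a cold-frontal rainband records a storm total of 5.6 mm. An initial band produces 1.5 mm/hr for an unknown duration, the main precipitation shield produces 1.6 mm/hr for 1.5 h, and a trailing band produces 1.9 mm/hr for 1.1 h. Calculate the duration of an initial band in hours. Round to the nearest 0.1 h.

duration ≈ 0.7 h

Known phases: 1.6 × 1.5 + 1.9 × 1.1 = 2.4 + 2.09 = 4.49 mm.
Remaining depth = 5.6 − 4.49 = 1.11 mm.
Duration = 1.11 / 1.5 = 0.7 h.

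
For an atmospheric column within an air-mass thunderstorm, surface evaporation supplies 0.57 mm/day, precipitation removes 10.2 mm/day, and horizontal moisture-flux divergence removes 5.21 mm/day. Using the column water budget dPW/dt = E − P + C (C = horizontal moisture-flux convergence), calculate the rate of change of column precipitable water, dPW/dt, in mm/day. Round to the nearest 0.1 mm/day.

dPW/dt ≈ -14.8 mm/day

dPW/dt = E − P + C = 0.57 − 10.2 + (-5.21) = -14.8 mm/day.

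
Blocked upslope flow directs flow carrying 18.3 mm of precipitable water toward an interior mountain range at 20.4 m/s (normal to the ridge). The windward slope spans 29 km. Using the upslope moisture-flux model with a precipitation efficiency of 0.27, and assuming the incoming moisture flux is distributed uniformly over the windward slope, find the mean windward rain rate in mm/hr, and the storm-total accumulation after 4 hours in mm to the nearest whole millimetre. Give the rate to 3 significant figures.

Incoming column moisture flux per unit ridge length: F = V × PW = 20.4 × 18.3 = 373.32 mm·m/s.
Spread over the 29 km slope with efficiency ε = 0.27: R = ε·F/W = 0.27 × 373.32 / 29000 m = 3.476e-03 mm/s.
R = 3.476e-03 × 3600 = 12.5 mm/hr.
Over 4 h: total = 12.5 × 4 = 50 mm.

R ≈ 12.5 mm/hr; total ≈ 50 mm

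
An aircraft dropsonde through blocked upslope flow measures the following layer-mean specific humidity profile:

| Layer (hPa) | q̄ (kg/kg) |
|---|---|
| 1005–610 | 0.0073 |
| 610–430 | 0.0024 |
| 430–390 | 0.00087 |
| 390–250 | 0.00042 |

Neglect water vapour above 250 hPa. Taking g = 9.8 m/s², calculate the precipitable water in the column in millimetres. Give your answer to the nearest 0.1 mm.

Precipitable water is the column-integrated vapour mass per unit area: PW = (1/g) Σ q̄ Δp, with q in kg/kg and Δp in Pa (1 kg/m² of water = 1 mm).
Layer 1005–610 hPa: Δp = 395 hPa = 39500 Pa, q̄ = 0.0073 kg/kg → 0.0073 × 39500 / 9.8 = 29.42 mm
Layer 610–430 hPa: Δp = 180 hPa = 18000 Pa, q̄ = 0.0024 kg/kg → 0.0024 × 18000 / 9.8 = 4.41 mm
Layer 430–390 hPa: Δp = 40 hPa = 4000 Pa, q̄ = 0.00087 kg/kg → 0.00087 × 4000 / 9.8 = 0.36 mm
Layer 390–250 hPa: Δp = 140 hPa = 14000 Pa, q̄ = 0.00042 kg/kg → 0.00042 × 14000 / 9.8 = 0.60 mm
PW = 29.42 + 4.41 + 0.36 + 0.60 = 34.79 ≈ 34.8 mm.

PW ≈ 34.8 mm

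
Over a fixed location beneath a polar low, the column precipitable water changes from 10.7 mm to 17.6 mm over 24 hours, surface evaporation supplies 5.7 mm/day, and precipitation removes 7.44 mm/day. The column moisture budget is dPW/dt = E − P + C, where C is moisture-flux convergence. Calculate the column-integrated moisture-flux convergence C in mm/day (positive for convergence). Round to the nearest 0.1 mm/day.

C ≈ 8.6 mm/day

dPW/dt = (17.6 − 10.7) mm / (24/24 day) = +6.900 mm/day.
C = dPW/dt − E + P = (+6.900) − 5.7 + 7.44 = 8.6 mm/day.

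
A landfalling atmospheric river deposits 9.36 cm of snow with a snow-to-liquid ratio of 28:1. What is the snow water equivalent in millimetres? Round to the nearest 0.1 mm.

SWE ≈ 3.3 mm

SWE = snow depth / ratio = 9.36 cm / 28 = 0.334 cm = 3.3 mm.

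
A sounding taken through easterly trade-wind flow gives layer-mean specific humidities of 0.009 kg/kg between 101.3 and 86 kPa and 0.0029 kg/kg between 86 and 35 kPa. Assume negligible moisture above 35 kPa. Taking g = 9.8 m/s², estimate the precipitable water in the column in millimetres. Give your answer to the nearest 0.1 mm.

Precipitable water is the column-integrated vapour mass per unit area: PW = (1/g) Σ q̄ Δp, with q in kg/kg and Δp in Pa (1 kg/m² of water = 1 mm).
Layer 101.3–86 kPa: Δp = 153 hPa = 15300 Pa, q̄ = 0.009 kg/kg → 0.009 × 15300 / 9.8 = 14.05 mm
Layer 86–35 kPa: Δp = 510 hPa = 51000 Pa, q̄ = 0.0029 kg/kg → 0.0029 × 51000 / 9.8 = 15.09 mm
PW = 14.05 + 15.09 = 29.14 ≈ 29.1 mm.

PW ≈ 29.1 mm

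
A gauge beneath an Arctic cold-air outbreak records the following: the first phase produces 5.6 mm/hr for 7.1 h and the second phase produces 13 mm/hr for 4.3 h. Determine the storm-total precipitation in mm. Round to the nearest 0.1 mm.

total ≈ 95.7 mm

Total = Σ Rᵢ Δtᵢ = 5.6 × 7.1 + 13 × 4.3
      = 39.76 + 55.9 = 95.7 mm.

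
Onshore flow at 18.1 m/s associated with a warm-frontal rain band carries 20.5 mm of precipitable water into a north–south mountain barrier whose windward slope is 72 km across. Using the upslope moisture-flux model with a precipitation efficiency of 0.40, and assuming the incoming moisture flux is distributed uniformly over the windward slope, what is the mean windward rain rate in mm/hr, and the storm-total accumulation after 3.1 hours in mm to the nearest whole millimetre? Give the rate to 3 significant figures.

R ≈ 7.42 mm/hr; total ≈ 23 mm

Incoming column moisture flux per unit ridge length: F = V × PW = 18.1 × 20.5 = 371.05 mm·m/s.
Spread over the 72 km slope with efficiency ε = 0.40: R = ε·F/W = 0.40 × 371.05 / 72000 m = 2.061e-03 mm/s.
R = 2.061e-03 × 3600 = 7.42 mm/hr.
Over 3.1 h: total = 7.42 × 3.1 = 23.002 ≈ 23 mm.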